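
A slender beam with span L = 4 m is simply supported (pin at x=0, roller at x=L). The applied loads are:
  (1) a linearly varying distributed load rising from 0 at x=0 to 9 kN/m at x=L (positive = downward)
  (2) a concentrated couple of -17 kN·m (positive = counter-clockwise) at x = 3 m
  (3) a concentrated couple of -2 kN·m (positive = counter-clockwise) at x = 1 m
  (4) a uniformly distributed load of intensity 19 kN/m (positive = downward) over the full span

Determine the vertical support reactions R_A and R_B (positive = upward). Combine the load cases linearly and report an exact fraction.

Load 1 — triangular load w₀=9 kN/m (0→w₀ over full span):
  R_A = w₀L/6 = 9·4/6 = 6 kN
  R_B = w₀L/3 = 9·4/3 = 12 kN
Load 2 — applied couple M₀=-17 kN·m at a=3 m (b=L-a=1):
  R_A = M₀/L = (-17)/4 = -17/4 kN
  R_B = -M₀/L = -(-17)/4 = 17/4 kN
Load 3 — applied couple M₀=-2 kN·m at a=1 m (b=L-a=3):
  R_A = M₀/L = (-2)/4 = -1/2 kN
  R_B = -M₀/L = -(-2)/4 = 1/2 kN
Load 4 — uniform load w=19 kN/m over full span:
  R_A = wL/2 = 19·4/2 = 38 kN
  R_B = wL/2 = 19·4/2 = 38 kN
Superposition: R_A = 157/4 kN, R_B = 219/4 kN

R_A = 157/4 kN, R_B = 219/4 kN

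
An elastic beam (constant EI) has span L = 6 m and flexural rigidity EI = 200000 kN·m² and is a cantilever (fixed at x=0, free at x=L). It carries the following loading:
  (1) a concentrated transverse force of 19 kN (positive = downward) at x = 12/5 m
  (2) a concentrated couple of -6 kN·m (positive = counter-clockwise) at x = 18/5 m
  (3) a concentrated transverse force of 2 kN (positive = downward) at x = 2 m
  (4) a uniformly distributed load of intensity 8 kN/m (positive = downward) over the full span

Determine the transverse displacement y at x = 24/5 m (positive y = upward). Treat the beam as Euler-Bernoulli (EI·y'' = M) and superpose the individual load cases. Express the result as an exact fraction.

y(24/5) = -586549/93750000 m

Load 1 — point force P=19 kN at a=12/5 m (b=L-a=18/5):
  y_1 = -Pa²(3x-a)/(6EI)  [x>a] = -19·(12/5)²·(3·(24/5)-(12/5))/(6·200000) = -171/156250 m
Load 2 — applied couple M₀=-6 kN·m at a=18/5 m (b=L-a=12/5):
  y_2 = M₀a(2x-a)/(2EI)  [x>a] = (-6)·(18/5)·(2·(24/5)-(18/5))/(2·200000) = -81/250000 m
Load 3 — point force P=2 kN at a=2 m (b=L-a=4):
  y_3 = -Pa²(3x-a)/(6EI)  [x>a] = -2·2²·(3·(24/5)-2)/(6·200000) = -31/375000 m
Load 4 — uniform load w=8 kN/m over full span:
  y_4 = -wx²(x²-4Lx+6L²)/(24EI) = -8·(24/5)²·((24/5)²-4·6·(24/5)+6·6²)/(24·200000) = -9288/1953125 m
Superposition: y = Σ y_i = -586549/93750000 m ≈ -0.006257 m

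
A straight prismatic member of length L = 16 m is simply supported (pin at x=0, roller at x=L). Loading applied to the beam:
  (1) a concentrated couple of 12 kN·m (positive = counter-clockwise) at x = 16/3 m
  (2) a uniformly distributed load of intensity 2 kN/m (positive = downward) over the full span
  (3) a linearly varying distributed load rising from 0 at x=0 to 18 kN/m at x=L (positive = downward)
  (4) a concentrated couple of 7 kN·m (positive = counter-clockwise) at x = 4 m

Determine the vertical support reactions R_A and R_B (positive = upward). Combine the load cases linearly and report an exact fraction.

R_A = 1043/16 kN, R_B = 1773/16 kN

Load 1 — applied couple M₀=12 kN·m at a=16/3 m (b=L-a=32/3):
  R_A = M₀/L = 12/16 = 3/4 kN
  R_B = -M₀/L = -12/16 = -3/4 kN
Load 2 — uniform load w=2 kN/m over full span:
  R_A = wL/2 = 2·16/2 = 16 kN
  R_B = wL/2 = 2·16/2 = 16 kN
Load 3 — triangular load w₀=18 kN/m (0→w₀ over full span):
  R_A = w₀L/6 = 18·16/6 = 48 kN
  R_B = w₀L/3 = 18·16/3 = 96 kN
Load 4 — applied couple M₀=7 kN·m at a=4 m (b=L-a=12):
  R_A = M₀/L = 7/16 kN
  R_B = -M₀/L = -7/16 kN
Superposition: R_A = 1043/16 kN, R_B = 1773/16 kN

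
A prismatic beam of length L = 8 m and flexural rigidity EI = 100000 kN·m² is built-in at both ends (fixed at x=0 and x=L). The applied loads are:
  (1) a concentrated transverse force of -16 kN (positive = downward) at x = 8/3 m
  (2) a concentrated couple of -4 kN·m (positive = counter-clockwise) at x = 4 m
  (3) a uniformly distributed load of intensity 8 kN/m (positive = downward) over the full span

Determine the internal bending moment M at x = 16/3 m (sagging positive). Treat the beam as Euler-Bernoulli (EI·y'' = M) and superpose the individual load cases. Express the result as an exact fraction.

M(16/3) = 1105/81 kN·m

Load 1 — point force P=-16 kN at a=8/3 m (b=L-a=16/3):
  M_1 = Pa²(a+3b)(L-x)/L³ - Pa²b/L²  [x>a] = (-16)·(8/3)²·((8/3)+3·(16/3))·(8-(16/3))/8³ - (-16)·(8/3)²·(16/3)/8² = -128/81 kN·m
Load 2 — applied couple M₀=-4 kN·m at a=4 m (b=L-a=4):
  M_2 = R_Ax - M_A - M₀  [x>a] with R_A=-3/4, M_A=-1 = (-3/4)·(16/3) - (-1) - (-4) = 1 kN·m
Load 3 — uniform load w=8 kN/m over full span:
  M_3 = wLx/2 - wL²/12 - wx²/2 = 8·8·(16/3)/2 - 8·8²/12 - 8·(16/3)²/2 = 128/9 kN·m
Superposition: M = Σ M_i = 1105/81 kN·m ≈ 13.641975 kN·m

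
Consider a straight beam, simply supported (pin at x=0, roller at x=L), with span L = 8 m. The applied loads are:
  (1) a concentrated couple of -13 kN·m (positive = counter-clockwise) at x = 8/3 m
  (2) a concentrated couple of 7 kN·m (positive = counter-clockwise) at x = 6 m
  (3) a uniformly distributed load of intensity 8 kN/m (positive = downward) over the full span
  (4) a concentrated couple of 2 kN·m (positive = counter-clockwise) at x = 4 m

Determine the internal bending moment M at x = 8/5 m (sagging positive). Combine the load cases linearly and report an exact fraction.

Load 1 — applied couple M₀=-13 kN·m at a=8/3 m (b=L-a=16/3):
  M_1 = M₀x/L  [x≤a] = (-13)·(8/5)/8 = -13/5 kN·m
Load 2 — applied couple M₀=7 kN·m at a=6 m (b=L-a=2):
  M_2 = M₀x/L  [x≤a] = 7·(8/5)/8 = 7/5 kN·m
Load 3 — uniform load w=8 kN/m over full span:
  M_3 = wx(L-x)/2 = 8·(8/5)·(8-(8/5))/2 = 1024/25 kN·m
Load 4 — applied couple M₀=2 kN·m at a=4 m (b=L-a=4):
  M_4 = M₀x/L  [x≤a] = 2·(8/5)/8 = 2/5 kN·m
Superposition: M = Σ M_i = 1004/25 kN·m ≈ 40.160000 kN·m

M(8/5) = 1004/25 kN·m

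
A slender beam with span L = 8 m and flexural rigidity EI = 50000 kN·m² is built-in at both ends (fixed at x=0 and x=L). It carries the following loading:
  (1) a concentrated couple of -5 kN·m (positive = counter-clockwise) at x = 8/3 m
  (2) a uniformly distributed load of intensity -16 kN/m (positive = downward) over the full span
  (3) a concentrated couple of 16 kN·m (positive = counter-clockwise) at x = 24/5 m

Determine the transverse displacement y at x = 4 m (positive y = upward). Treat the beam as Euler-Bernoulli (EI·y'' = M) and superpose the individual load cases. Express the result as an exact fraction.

y(4) = 4387/1406250 m

Load 1 — applied couple M₀=-5 kN·m at a=8/3 m (b=L-a=16/3):
  y_1 = (R_Ax³/6 - M_Ax²/2 - M₀(x-a)²/2)/EI  [x>a] with R_A=-5/6, M_A=0 = ((-5/6)·4³/6 - 0·4²/2 - (-5)·(4-(8/3))²/2)/50000 = -1/11250 m
Load 2 — uniform load w=-16 kN/m over full span:
  y_2 = -wx²(L-x)²/(24EI) = -(-16)·4²·(8-4)²/(24·50000) = 32/9375 m
Load 3 — applied couple M₀=16 kN·m at a=24/5 m (b=L-a=16/5):
  y_3 = (R_Ax³/6 - M_Ax²/2)/EI  [x≤a] with R_A=72/25, M_A=128/25 = ((72/25)·4³/6 - (128/25)·4²/2)/50000 = -16/78125 m
Superposition: y = Σ y_i = 4387/1406250 m ≈ 0.003120 m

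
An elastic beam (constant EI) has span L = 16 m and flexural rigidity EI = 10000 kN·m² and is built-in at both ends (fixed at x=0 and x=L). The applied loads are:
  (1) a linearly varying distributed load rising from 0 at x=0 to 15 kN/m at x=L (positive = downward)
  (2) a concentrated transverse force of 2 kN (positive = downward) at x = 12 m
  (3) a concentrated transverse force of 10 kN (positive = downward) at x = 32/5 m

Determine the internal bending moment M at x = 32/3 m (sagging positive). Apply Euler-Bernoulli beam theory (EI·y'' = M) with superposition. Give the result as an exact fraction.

Load 1 — triangular load w₀=15 kN/m (0→w₀ over full span):
  M_1 = 3w₀Lx/20 - w₀L²/30 - w₀x³/(6L) = 3·15·16·(32/3)/20 - 15·16²/30 - 15·(32/3)³/(6·16) = 1792/27 kN·m
Load 2 — point force P=2 kN at a=12 m (b=L-a=4):
  M_2 = Pb²(3a+b)x/L³ - Pab²/L²  [x≤a] = 2·4²·(3·12+4)·(32/3)/16³ - 2·12·4²/16² = 11/6 kN·m
Load 3 — point force P=10 kN at a=32/5 m (b=L-a=48/5):
  M_3 = Pa²(a+3b)(L-x)/L³ - Pa²b/L²  [x>a] = 10·(32/5)²·((32/5)+3·(48/5))·(16-(32/3))/16³ - 10·(32/5)²·(48/5)/16² = 256/75 kN·m
Superposition: M = Σ M_i = 96683/1350 kN·m ≈ 71.617037 kN·m

M(32/3) = 96683/1350 kN·m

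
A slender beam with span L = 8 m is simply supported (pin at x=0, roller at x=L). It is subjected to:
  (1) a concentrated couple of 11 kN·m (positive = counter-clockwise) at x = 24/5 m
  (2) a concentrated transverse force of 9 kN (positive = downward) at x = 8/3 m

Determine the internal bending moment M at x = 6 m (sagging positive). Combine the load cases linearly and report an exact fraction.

M(6) = 13/4 kN·m

Load 1 — applied couple M₀=11 kN·m at a=24/5 m (b=L-a=16/5):
  M_1 = M₀x/L - M₀  [x>a] = 11·6/8 - 11 = -11/4 kN·m
Load 2 — point force P=9 kN at a=8/3 m (b=L-a=16/3):
  M_2 = Pa(L-x)/L  [x>a] = 9·(8/3)·(8-6)/8 = 6 kN·m
Superposition: M = Σ M_i = 13/4 kN·m ≈ 3.250000 kN·m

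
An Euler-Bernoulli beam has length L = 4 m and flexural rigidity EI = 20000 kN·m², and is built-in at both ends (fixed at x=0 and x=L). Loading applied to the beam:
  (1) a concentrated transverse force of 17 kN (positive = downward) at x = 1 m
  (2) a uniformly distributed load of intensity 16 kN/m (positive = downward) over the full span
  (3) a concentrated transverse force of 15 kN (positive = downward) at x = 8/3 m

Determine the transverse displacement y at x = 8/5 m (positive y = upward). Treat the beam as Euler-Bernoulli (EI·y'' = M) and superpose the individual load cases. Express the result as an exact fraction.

Load 1 — point force P=17 kN at a=1 m (b=L-a=3):
  y_1 = -Pa²(L-x)²(3bL-(3b+a)(L-x))/(6L³EI)  [x>a] = -17·1²·(4-(8/5))²·(3·3·4-(3·3+1)·(4-(8/5)))/(6·4³·20000) = -153/1000000 m
Load 2 — uniform load w=16 kN/m over full span:
  y_2 = -wx²(L-x)²/(24EI) = -16·(8/5)²·(4-(8/5))²/(24·20000) = -192/390625 m
Load 3 — point force P=15 kN at a=8/3 m (b=L-a=4/3):
  y_3 = -Pb²x²(3aL-(3a+b)x)/(6L³EI)  [x≤a] = -15·(4/3)²·(8/5)²·(3·(8/3)·4-(3·(8/3)+(4/3))·(8/5))/(6·4³·20000) = -64/421875 m
Superposition: y = Σ y_i = -537451/675000000 m ≈ -0.000796 m

y(8/5) = -537451/675000000 m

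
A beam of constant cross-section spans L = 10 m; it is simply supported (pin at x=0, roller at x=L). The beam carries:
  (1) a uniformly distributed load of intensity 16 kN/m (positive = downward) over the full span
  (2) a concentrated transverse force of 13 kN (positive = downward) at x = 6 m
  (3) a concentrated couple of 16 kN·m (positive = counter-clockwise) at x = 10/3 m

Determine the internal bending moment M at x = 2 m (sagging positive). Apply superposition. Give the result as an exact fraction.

Load 1 — uniform load w=16 kN/m over full span:
  M_1 = wx(L-x)/2 = 16·2·(10-2)/2 = 128 kN·m
Load 2 — point force P=13 kN at a=6 m (b=L-a=4):
  M_2 = Pbx/L  [x≤a] = 13·4·2/10 = 52/5 kN·m
Load 3 — applied couple M₀=16 kN·m at a=10/3 m (b=L-a=20/3):
  M_3 = M₀x/L  [x≤a] = 16·2/10 = 16/5 kN·m
Superposition: M = Σ M_i = 708/5 kN·m ≈ 141.600000 kN·m

M(2) = 708/5 kN·m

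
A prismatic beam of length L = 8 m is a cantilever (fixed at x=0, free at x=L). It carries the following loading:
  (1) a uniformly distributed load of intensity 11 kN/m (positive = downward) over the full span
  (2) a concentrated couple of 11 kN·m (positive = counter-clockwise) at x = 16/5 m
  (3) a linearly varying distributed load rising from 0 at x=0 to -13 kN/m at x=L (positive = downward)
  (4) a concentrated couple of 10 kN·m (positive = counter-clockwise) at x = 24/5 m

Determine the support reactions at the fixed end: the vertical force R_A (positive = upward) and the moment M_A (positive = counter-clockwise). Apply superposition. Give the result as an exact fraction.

Load 1 — uniform load w=11 kN/m over full span:
  R_A = wL = 11·8 = 88 kN
  M_A = wL²/2 = 11·8²/2 = 352 kN·m
Load 2 — applied couple M₀=11 kN·m at a=16/5 m (b=L-a=24/5):
  R_A = 0 kN
  M_A = -M₀ = -11 kN·m
Load 3 — triangular load w₀=-13 kN/m (0→w₀ over full span):
  R_A = w₀L/2 = (-13)·8/2 = -52 kN
  M_A = w₀L²/3 = (-13)·8²/3 = -832/3 kN·m
Load 4 — applied couple M₀=10 kN·m at a=24/5 m (b=L-a=16/5):
  R_A = 0 kN
  M_A = -M₀ = -10 kN·m
Superposition: R_A = 36 kN, M_A = 161/3 kN·m

R_A = 36 kN, M_A = 161/3 kN·m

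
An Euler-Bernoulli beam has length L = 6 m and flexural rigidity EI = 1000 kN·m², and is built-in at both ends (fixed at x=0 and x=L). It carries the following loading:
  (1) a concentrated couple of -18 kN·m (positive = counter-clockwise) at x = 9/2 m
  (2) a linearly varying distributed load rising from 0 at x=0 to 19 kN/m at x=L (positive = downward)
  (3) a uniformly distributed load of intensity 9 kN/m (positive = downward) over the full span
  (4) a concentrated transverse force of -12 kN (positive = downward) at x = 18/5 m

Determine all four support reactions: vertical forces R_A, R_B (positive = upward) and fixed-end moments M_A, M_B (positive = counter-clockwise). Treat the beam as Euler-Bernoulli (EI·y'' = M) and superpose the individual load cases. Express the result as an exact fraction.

Load 1 — applied couple M₀=-18 kN·m at a=9/2 m (b=L-a=3/2):
  R_A = 6M₀ab/L³ = 6·(-18)·(9/2)·(3/2)/6³ = -27/8 kN
  M_A = M₀b(2a-b)/L² = (-18)·(3/2)·(2·(9/2)-(3/2))/6² = -45/8 kN·m
  R_B = -6M₀ab/L³ = -6·(-18)·(9/2)·(3/2)/6³ = 27/8 kN
  M_B = M₀a(2b-a)/L² = (-18)·(9/2)·(2·(3/2)-(9/2))/6² = 27/8 kN·m
Load 2 — triangular load w₀=19 kN/m (0→w₀ over full span):
  R_A = 3w₀L/20 = 3·19·6/20 = 171/10 kN
  M_A = w₀L²/30 = 19·6²/30 = 114/5 kN·m
  R_B = 7w₀L/20 = 7·19·6/20 = 399/10 kN
  M_B = -w₀L²/20 = -19·6²/20 = -171/5 kN·m
Load 3 — uniform load w=9 kN/m over full span:
  R_A = wL/2 = 9·6/2 = 27 kN
  M_A = wL²/12 = 9·6²/12 = 27 kN·m
  R_B = wL/2 = 9·6/2 = 27 kN
  M_B = -wL²/12 = -9·6²/12 = -27 kN·m
Load 4 — point force P=-12 kN at a=18/5 m (b=L-a=12/5):
  R_A = Pb²(3a+b)/L³ = (-12)·(12/5)²·(3·(18/5)+(12/5))/6³ = -528/125 kN
  M_A = Pab²/L² = (-12)·(18/5)·(12/5)²/6² = -864/125 kN·m
  R_B = Pa²(a+3b)/L³ = (-12)·(18/5)²·((18/5)+3·(12/5))/6³ = -972/125 kN
  M_B = -Pa²b/L² = -(-12)·(18/5)²·(12/5)/6² = 1296/125 kN·m
Superposition: R_A = 36501/1000 kN, M_A = 37263/1000 kN·m, R_B = 62499/1000 kN, M_B = -47457/1000 kN·m

R_A = 36501/1000 kN, M_A = 37263/1000 kN·m, R_B = 62499/1000 kN, M_B = -47457/1000 kN·m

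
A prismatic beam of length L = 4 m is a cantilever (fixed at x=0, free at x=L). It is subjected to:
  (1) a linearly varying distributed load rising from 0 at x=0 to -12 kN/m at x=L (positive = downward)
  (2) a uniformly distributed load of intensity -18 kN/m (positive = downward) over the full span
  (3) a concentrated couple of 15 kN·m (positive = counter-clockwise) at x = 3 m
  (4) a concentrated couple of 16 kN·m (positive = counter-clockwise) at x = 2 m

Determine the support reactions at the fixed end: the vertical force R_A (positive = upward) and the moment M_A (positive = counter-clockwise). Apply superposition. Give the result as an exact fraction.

R_A = -96 kN, M_A = -239 kN·m

Load 1 — triangular load w₀=-12 kN/m (0→w₀ over full span):
  R_A = w₀L/2 = (-12)·4/2 = -24 kN
  M_A = w₀L²/3 = (-12)·4²/3 = -64 kN·m
Load 2 — uniform load w=-18 kN/m over full span:
  R_A = wL = (-18)·4 = -72 kN
  M_A = wL²/2 = (-18)·4²/2 = -144 kN·m
Load 3 — applied couple M₀=15 kN·m at a=3 m (b=L-a=1):
  R_A = 0 kN
  M_A = -M₀ = -15 kN·m
Load 4 — applied couple M₀=16 kN·m at a=2 m (b=L-a=2):
  R_A = 0 kN
  M_A = -M₀ = -16 kN·m
Superposition: R_A = -96 kN, M_A = -239 kN·m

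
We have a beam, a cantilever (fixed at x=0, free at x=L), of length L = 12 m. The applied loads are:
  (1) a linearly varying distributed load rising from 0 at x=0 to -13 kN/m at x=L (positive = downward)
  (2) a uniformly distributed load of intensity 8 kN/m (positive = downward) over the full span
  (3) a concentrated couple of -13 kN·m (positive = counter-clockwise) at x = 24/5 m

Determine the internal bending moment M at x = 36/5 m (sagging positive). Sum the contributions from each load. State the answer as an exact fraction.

Load 1 — triangular load w₀=-13 kN/m (0→w₀ over full span):
  M_1 = w₀Lx/2 - w₀L²/3 - w₀x³/(6L) = (-13)·12·(36/5)/2 - (-13)·12²/3 - (-13)·(36/5)³/(6·12) = 16224/125 kN·m
Load 2 — uniform load w=8 kN/m over full span:
  M_2 = -w(L-x)²/2 = -8·(12-(36/5))²/2 = -2304/25 kN·m
Load 3 — applied couple M₀=-13 kN·m at a=24/5 m (b=L-a=36/5):
  M_3 = 0  [x>a] = 0 kN·m
Superposition: M = Σ M_i = 4704/125 kN·m ≈ 37.632000 kN·m

M(36/5) = 4704/125 kN·m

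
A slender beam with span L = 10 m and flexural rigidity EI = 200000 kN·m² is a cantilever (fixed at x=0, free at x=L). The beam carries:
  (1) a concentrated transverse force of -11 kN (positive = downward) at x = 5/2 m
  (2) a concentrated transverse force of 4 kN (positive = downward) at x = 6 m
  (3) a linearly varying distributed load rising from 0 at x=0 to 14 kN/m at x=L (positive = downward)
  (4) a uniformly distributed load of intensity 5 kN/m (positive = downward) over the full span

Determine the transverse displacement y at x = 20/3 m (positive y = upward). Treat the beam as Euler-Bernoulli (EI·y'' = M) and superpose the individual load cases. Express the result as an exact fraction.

Load 1 — point force P=-11 kN at a=5/2 m (b=L-a=15/2):
  y_1 = -Pa²(3x-a)/(6EI)  [x>a] = -(-11)·(5/2)²·(3·(20/3)-(5/2))/(6·200000) = 77/76800 m
Load 2 — point force P=4 kN at a=6 m (b=L-a=4):
  y_2 = -Pa²(3x-a)/(6EI)  [x>a] = -4·6²·(3·(20/3)-6)/(6·200000) = -21/12500 m
Load 3 — triangular load w₀=14 kN/m (0→w₀ over full span):
  y_3 = (w₀Lx³/12-w₀L²x²/6-w₀x⁵/(120L))/EI = (14·10·(20/3)³/12-14·10²·(20/3)²/6-14·(20/3)⁵/(120·10))/200000 = -644/18225 m
Load 4 — uniform load w=5 kN/m over full span:
  y_4 = -wx²(x²-4Lx+6L²)/(24EI) = -5·(20/3)²·((20/3)²-4·10·(20/3)+6·10²)/(24·200000) = -17/972 m
Superposition: y = Σ y_i = -124812229/2332800000 m ≈ -0.053503 m

y(20/3) = -124812229/2332800000 m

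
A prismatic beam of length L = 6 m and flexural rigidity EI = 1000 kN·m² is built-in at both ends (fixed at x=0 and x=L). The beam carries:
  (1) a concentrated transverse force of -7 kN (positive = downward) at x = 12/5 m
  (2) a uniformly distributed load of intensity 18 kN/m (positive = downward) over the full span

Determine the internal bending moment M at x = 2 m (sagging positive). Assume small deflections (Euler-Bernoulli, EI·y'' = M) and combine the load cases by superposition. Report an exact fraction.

M(2) = 1872/125 kN·m

Load 1 — point force P=-7 kN at a=12/5 m (b=L-a=18/5):
  M_1 = Pb²(3a+b)x/L³ - Pab²/L²  [x≤a] = (-7)·(18/5)²·(3·(12/5)+(18/5))·2/6³ - (-7)·(12/5)·(18/5)²/6² = -378/125 kN·m
Load 2 — uniform load w=18 kN/m over full span:
  M_2 = wLx/2 - wL²/12 - wx²/2 = 18·6·2/2 - 18·6²/12 - 18·2²/2 = 18 kN·m
Superposition: M = Σ M_i = 1872/125 kN·m ≈ 14.976000 kN·m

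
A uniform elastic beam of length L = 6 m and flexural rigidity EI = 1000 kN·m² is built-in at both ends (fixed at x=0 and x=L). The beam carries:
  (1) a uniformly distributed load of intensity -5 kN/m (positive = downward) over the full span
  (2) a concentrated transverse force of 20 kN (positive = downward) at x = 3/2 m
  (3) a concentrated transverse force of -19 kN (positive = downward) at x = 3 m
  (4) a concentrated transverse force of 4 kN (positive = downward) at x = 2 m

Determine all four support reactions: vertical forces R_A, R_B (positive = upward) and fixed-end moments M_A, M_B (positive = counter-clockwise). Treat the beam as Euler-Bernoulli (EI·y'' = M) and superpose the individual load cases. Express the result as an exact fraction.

R_A = -1007/216 kN, M_A = -635/72 kN·m, R_B = -4393/216 kN, M_B = 1573/72 kN·m

Load 1 — uniform load w=-5 kN/m over full span:
  R_A = wL/2 = (-5)·6/2 = -15 kN
  M_A = wL²/12 = (-5)·6²/12 = -15 kN·m
  R_B = wL/2 = (-5)·6/2 = -15 kN
  M_B = -wL²/12 = -(-5)·6²/12 = 15 kN·m
Load 2 — point force P=20 kN at a=3/2 m (b=L-a=9/2):
  R_A = Pb²(3a+b)/L³ = 20·(9/2)²·(3·(3/2)+(9/2))/6³ = 135/8 kN
  M_A = Pab²/L² = 20·(3/2)·(9/2)²/6² = 135/8 kN·m
  R_B = Pa²(a+3b)/L³ = 20·(3/2)²·((3/2)+3·(9/2))/6³ = 25/8 kN
  M_B = -Pa²b/L² = -20·(3/2)²·(9/2)/6² = -45/8 kN·m
Load 3 — point force P=-19 kN at a=3 m (b=L-a=3):
  R_A = Pb²(3a+b)/L³ = (-19)·3²·(3·3+3)/6³ = -19/2 kN
  M_A = Pab²/L² = (-19)·3·3²/6² = -57/4 kN·m
  R_B = Pa²(a+3b)/L³ = (-19)·3²·(3+3·3)/6³ = -19/2 kN
  M_B = -Pa²b/L² = -(-19)·3²·3/6² = 57/4 kN·m
Load 4 — point force P=4 kN at a=2 m (b=L-a=4):
  R_A = Pb²(3a+b)/L³ = 4·4²·(3·2+4)/6³ = 80/27 kN
  M_A = Pab²/L² = 4·2·4²/6² = 32/9 kN·m
  R_B = Pa²(a+3b)/L³ = 4·2²·(2+3·4)/6³ = 28/27 kN
  M_B = -Pa²b/L² = -4·2²·4/6² = -16/9 kN·m
Superposition: R_A = -1007/216 kN, M_A = -635/72 kN·m, R_B = -4393/216 kN, M_B = 1573/72 kN·m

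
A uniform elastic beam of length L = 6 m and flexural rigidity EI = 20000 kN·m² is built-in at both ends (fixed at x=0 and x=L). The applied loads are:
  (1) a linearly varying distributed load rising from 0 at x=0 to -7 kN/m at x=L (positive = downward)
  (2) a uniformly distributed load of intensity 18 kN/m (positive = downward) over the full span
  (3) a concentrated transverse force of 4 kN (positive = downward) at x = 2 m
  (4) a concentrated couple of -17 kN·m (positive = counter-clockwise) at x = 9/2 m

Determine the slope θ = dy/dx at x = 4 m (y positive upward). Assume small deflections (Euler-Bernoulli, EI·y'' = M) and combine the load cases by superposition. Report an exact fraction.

θ(4) = 9113/10800000 rad

Load 1 — triangular load w₀=-7 kN/m (0→w₀ over full span):
  θ_1 = -w₀(2x(L-x)(L-2x)(x+2L)+x²(L-x)²)/(120LEI) = -(-7)·(2·4·(6-4)·(6-2·4)·(4+2·6)+4²·(6-4)²)/(120·6·20000) = -49/225000 rad
Load 2 — uniform load w=18 kN/m over full span:
  θ_2 = -wx(L-x)(L-2x)/(12EI) = -18·4·(6-4)·(6-2·4)/(12·20000) = 3/2500 rad
Load 3 — point force P=4 kN at a=2 m (b=L-a=4):
  θ_3 = Pa²(L-x)(2bL-(3b+a)(L-x))/(2L³EI)  [x>a] = 4·2²·(6-4)·(2·4·6-(3·4+2)·(6-4))/(2·6³·20000) = 1/13500 rad
Load 4 — applied couple M₀=-17 kN·m at a=9/2 m (b=L-a=3/2):
  θ_4 = (R_Ax²/2 - M_Ax)/EI  [x≤a] with R_A=-51/16, M_A=-85/16 = ((-51/16)·4²/2 - (-85/16)·4)/20000 = -17/80000 rad
Superposition: θ = Σ θ_i = 9113/10800000 rad ≈ 0.000844 rad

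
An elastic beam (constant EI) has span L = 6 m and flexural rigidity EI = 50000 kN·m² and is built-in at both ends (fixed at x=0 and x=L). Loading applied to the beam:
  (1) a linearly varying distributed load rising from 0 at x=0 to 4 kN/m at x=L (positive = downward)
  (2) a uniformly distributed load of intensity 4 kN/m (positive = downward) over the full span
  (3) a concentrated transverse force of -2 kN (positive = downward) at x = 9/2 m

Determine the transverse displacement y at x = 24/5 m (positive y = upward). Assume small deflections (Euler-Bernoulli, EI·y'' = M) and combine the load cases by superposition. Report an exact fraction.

y(24/5) = -987147/6250000000 m

Load 1 — triangular load w₀=4 kN/m (0→w₀ over full span):
  y_1 = -w₀x²(L-x)²(x+2L)/(120LEI) = -4·(24/5)²·(6-(24/5))²·((24/5)+2·6)/(120·6·50000) = -3024/48828125 m
Load 2 — uniform load w=4 kN/m over full span:
  y_2 = -wx²(L-x)²/(24EI) = -4·(24/5)²·(6-(24/5))²/(24·50000) = -216/1953125 m
Load 3 — point force P=-2 kN at a=9/2 m (b=L-a=3/2):
  y_3 = -Pa²(L-x)²(3bL-(3b+a)(L-x))/(6L³EI)  [x>a] = -(-2)·(9/2)²·(6-(24/5))²·(3·(3/2)·6-(3·(3/2)+(9/2))·(6-(24/5)))/(6·6³·50000) = 729/50000000 m
Superposition: y = Σ y_i = -987147/6250000000 m ≈ -0.000158 m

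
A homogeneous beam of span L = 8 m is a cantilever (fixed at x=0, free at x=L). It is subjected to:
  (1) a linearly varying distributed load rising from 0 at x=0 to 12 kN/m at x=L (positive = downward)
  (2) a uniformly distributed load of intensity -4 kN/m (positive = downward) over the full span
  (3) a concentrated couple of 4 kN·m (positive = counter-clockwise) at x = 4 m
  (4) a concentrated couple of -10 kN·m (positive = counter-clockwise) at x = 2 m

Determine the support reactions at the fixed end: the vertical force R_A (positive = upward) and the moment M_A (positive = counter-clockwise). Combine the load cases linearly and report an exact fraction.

R_A = 16 kN, M_A = 134 kN·m

Load 1 — triangular load w₀=12 kN/m (0→w₀ over full span):
  R_A = w₀L/2 = 12·8/2 = 48 kN
  M_A = w₀L²/3 = 12·8²/3 = 256 kN·m
Load 2 — uniform load w=-4 kN/m over full span:
  R_A = wL = (-4)·8 = -32 kN
  M_A = wL²/2 = (-4)·8²/2 = -128 kN·m
Load 3 — applied couple M₀=4 kN·m at a=4 m (b=L-a=4):
  R_A = 0 kN
  M_A = -M₀ = -4 kN·m
Load 4 — applied couple M₀=-10 kN·m at a=2 m (b=L-a=6):
  R_A = 0 kN
  M_A = -M₀ = -(-10) = 10 kN·m
Superposition: R_A = 16 kN, M_A = 134 kN·m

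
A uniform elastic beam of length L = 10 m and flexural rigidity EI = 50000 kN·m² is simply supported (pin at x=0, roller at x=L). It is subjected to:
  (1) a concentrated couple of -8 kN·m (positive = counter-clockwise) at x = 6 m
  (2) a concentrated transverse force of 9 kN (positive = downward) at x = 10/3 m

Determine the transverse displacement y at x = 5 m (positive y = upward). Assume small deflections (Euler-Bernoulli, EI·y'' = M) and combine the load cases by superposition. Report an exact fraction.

y(5) = -2551/900000 m

Load 1 — applied couple M₀=-8 kN·m at a=6 m (b=L-a=4):
  y_1 = (M₀x³/(6L)+C₁x)/EI  [x≤a] with C₁=M₀(3b²-L²)/(6L)=104/15 = ((-8)·5³/(6·10)+(104/15)·5)/50000 = 9/25000 m
Load 2 — point force P=9 kN at a=10/3 m (b=L-a=20/3):
  y_2 = -Pa(L-x)(2Lx-a²-x²)/(6LEI)  [x>a] = -9·(10/3)·(10-5)·(2·10·5-(10/3)²-5²)/(6·10·50000) = -23/7200 m
Superposition: y = Σ y_i = -2551/900000 m ≈ -0.002834 m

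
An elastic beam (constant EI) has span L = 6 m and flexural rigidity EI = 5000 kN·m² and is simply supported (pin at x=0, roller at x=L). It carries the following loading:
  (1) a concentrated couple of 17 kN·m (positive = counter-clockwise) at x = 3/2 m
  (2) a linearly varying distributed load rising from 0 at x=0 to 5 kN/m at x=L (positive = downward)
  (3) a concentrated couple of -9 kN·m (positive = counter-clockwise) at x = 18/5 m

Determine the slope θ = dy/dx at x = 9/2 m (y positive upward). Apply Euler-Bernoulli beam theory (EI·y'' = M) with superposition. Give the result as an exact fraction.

Load 1 — applied couple M₀=17 kN·m at a=3/2 m (b=L-a=9/2):
  θ_1 = (M₀x²/(2L)-M₀(x-a)+C₁)/EI  [x>a] with C₁=M₀(3b²-L²)/(6L)=187/16 = (17·(9/2)²/(2·6)-17·((9/2)-(3/2))+(187/16))/5000 = -17/8000 rad
Load 2 — triangular load w₀=5 kN/m (0→w₀ over full span):
  θ_2 = -w₀(7L⁴-30L²x²+15x⁴)/(360LEI) = -5·(7·6⁴-30·6²·(9/2)²+15·(9/2)⁴)/(360·6·5000) = 3939/1280000 rad
Load 3 — applied couple M₀=-9 kN·m at a=18/5 m (b=L-a=12/5):
  θ_3 = (M₀x²/(2L)-M₀(x-a)+C₁)/EI  [x>a] with C₁=M₀(3b²-L²)/(6L)=117/25 = ((-9)·(9/2)²/(2·6)-(-9)·((9/2)-(18/5))+(117/25))/5000 = -963/2000000 rad
Superposition: θ = Σ θ_i = 15067/32000000 rad ≈ 0.000471 rad

θ(9/2) = 15067/32000000 rad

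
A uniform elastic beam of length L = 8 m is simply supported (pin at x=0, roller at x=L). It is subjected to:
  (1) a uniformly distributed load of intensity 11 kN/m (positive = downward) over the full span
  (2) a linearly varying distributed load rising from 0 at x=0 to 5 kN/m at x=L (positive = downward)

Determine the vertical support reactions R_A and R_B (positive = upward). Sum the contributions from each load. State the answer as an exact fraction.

Load 1 — uniform load w=11 kN/m over full span:
  R_A = wL/2 = 11·8/2 = 44 kN
  R_B = wL/2 = 11·8/2 = 44 kN
Load 2 — triangular load w₀=5 kN/m (0→w₀ over full span):
  R_A = w₀L/6 = 5·8/6 = 20/3 kN
  R_B = w₀L/3 = 5·8/3 = 40/3 kN
Superposition: R_A = 152/3 kN, R_B = 172/3 kN

R_A = 152/3 kN, R_B = 172/3 kN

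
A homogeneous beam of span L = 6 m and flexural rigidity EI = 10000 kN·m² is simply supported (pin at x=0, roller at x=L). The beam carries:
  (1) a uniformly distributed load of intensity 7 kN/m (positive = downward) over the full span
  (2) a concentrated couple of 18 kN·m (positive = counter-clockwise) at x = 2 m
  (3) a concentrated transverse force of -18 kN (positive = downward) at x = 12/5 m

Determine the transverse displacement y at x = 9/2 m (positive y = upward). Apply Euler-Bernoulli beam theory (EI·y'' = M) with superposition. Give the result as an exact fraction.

Load 1 — uniform load w=7 kN/m over full span:
  y_1 = -wx(L³-2Lx²+x³)/(24EI) = -7·(9/2)·(6³-2·6·(9/2)²+(9/2)³)/(24·10000) = -10773/1280000 m
Load 2 — applied couple M₀=18 kN·m at a=2 m (b=L-a=4):
  y_2 = (M₀x³/(6L)-M₀(x-a)²/2+C₁x)/EI  [x>a] with C₁=M₀(3b²-L²)/(6L)=6 = (18·(9/2)³/(6·6)-18·((9/2)-2)²/2+6·(9/2))/10000 = 261/160000 m
Load 3 — point force P=-18 kN at a=12/5 m (b=L-a=18/5):
  y_3 = -Pa(L-x)(2Lx-a²-x²)/(6LEI)  [x>a] = -(-18)·(12/5)·(6-(9/2))·(2·6·(9/2)-(12/5)²-(9/2)²)/(6·6·10000) = 25191/5000000 m
Superposition: y = Σ y_i = -279513/160000000 m ≈ -0.001747 m

y(9/2) = -279513/160000000 m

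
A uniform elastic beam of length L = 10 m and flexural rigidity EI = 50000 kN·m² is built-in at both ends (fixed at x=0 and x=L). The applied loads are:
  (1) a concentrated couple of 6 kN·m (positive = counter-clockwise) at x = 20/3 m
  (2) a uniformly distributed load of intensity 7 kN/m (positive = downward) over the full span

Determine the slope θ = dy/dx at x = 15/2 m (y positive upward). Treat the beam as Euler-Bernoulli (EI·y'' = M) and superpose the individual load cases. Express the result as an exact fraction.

θ(15/2) = 183/160000 rad

Load 1 — applied couple M₀=6 kN·m at a=20/3 m (b=L-a=10/3):
  θ_1 = (R_Ax²/2 - M_Ax - M₀(x-a))/EI  [x>a] with R_A=4/5, M_A=2 = ((4/5)·(15/2)²/2 - 2·(15/2) - 6·((15/2)-(20/3)))/50000 = 1/20000 rad
Load 2 — uniform load w=7 kN/m over full span:
  θ_2 = -wx(L-x)(L-2x)/(12EI) = -7·(15/2)·(10-(15/2))·(10-2·(15/2))/(12·50000) = 7/6400 rad
Superposition: θ = Σ θ_i = 183/160000 rad ≈ 0.001144 rad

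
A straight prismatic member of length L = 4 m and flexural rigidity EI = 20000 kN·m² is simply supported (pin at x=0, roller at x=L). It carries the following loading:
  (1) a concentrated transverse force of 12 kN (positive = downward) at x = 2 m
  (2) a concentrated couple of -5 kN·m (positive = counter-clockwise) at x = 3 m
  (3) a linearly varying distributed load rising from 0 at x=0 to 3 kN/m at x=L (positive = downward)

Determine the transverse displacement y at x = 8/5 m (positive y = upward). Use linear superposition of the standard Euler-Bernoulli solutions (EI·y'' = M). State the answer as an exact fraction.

y(8/5) = -254649/312500000 m

Load 1 — point force P=12 kN at a=2 m (b=L-a=2):
  y_1 = -Pbx(L²-b²-x²)/(6LEI)  [x≤a] = -12·2·(8/5)·(4²-2²-(8/5)²)/(6·4·20000) = -59/78125 m
Load 2 — applied couple M₀=-5 kN·m at a=3 m (b=L-a=1):
  y_2 = (M₀x³/(6L)+C₁x)/EI  [x≤a] with C₁=M₀(3b²-L²)/(6L)=65/24 = ((-5)·(8/5)³/(6·4)+(65/24)·(8/5))/20000 = 87/500000 m
Load 3 — triangular load w₀=3 kN/m (0→w₀ over full span):
  y_3 = -w₀x(7L⁴-10L²x²+3x⁴)/(360LEI) = -3·(8/5)·(7·4⁴-10·4²·(8/5)²+3·(8/5)⁴)/(360·4·20000) = -2282/9765625 m
Superposition: y = Σ y_i = -254649/312500000 m ≈ -0.000815 m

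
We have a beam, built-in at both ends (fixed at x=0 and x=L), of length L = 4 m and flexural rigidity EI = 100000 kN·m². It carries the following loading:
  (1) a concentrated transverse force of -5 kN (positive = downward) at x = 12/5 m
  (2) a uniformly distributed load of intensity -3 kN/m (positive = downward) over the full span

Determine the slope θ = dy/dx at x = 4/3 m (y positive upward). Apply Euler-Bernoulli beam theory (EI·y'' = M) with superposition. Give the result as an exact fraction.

Load 1 — point force P=-5 kN at a=12/5 m (b=L-a=8/5):
  θ_1 = -Pb²x(2aL-(3a+b)x)/(2L³EI)  [x≤a] = -(-5)·(8/5)²·(4/3)·(2·(12/5)·4-(3·(12/5)+(8/5))·(4/3))/(2·4³·100000) = 7/703125 rad
Load 2 — uniform load w=-3 kN/m over full span:
  θ_2 = -wx(L-x)(L-2x)/(12EI) = -(-3)·(4/3)·(4-(4/3))·(4-2·(4/3))/(12·100000) = 1/84375 rad
Superposition: θ = Σ θ_i = 46/2109375 rad ≈ 0.000022 rad

θ(4/3) = 46/2109375 rad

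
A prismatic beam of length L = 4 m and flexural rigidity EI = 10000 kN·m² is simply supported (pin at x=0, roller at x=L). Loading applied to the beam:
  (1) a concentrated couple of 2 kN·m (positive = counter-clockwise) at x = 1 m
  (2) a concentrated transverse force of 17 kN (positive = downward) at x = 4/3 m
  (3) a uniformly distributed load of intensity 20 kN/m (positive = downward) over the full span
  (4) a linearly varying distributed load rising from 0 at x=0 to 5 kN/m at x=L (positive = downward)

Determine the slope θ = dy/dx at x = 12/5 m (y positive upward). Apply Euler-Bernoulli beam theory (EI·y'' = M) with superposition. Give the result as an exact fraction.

θ(12/5) = 938461/405000000 rad

Load 1 — applied couple M₀=2 kN·m at a=1 m (b=L-a=3):
  θ_1 = (M₀x²/(2L)-M₀(x-a)+C₁)/EI  [x>a] with C₁=M₀(3b²-L²)/(6L)=11/12 = (2·(12/5)²/(2·4)-2·((12/5)-1)+(11/12))/10000 = -133/3000000 rad
Load 2 — point force P=17 kN at a=4/3 m (b=L-a=8/3):
  θ_2 = -Pa(2L²-6Lx+3x²+a²)/(6LEI)  [x>a] = -17·(4/3)·(2·4²-6·4·(12/5)+3·(12/5)²+(4/3)²)/(6·4·10000) = 782/1265625 rad
Load 3 — uniform load w=20 kN/m over full span:
  θ_3 = -w(L³-6Lx²+4x³)/(24EI) = -20·(4³-6·4·(12/5)²+4·(12/5)³)/(24·10000) = 74/46875 rad
Load 4 — triangular load w₀=5 kN/m (0→w₀ over full span):
  θ_4 = -w₀(7L⁴-30L²x²+15x⁴)/(360LEI) = -5·(7·4⁴-30·4²·(12/5)²+15·(12/5)⁴)/(360·4·10000) = 116/703125 rad
Superposition: θ = Σ θ_i = 938461/405000000 rad ≈ 0.002317 rad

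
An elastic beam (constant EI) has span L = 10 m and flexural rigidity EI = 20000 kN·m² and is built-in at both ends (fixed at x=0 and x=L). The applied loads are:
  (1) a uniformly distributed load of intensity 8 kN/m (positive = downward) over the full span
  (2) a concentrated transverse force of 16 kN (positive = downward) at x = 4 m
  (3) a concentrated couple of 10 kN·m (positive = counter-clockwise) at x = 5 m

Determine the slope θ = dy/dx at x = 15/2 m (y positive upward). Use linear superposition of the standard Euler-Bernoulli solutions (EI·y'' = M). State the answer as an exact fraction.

Load 1 — uniform load w=8 kN/m over full span:
  θ_1 = -wx(L-x)(L-2x)/(12EI) = -8·(15/2)·(10-(15/2))·(10-2·(15/2))/(12·20000) = 1/320 rad
Load 2 — point force P=16 kN at a=4 m (b=L-a=6):
  θ_2 = Pa²(L-x)(2bL-(3b+a)(L-x))/(2L³EI)  [x>a] = 16·4²·(10-(15/2))·(2·6·10-(3·6+4)·(10-(15/2)))/(2·10³·20000) = 13/12500 rad
Load 3 — applied couple M₀=10 kN·m at a=5 m (b=L-a=5):
  θ_3 = (R_Ax²/2 - M_Ax - M₀(x-a))/EI  [x>a] with R_A=3/2, M_A=5/2 = ((3/2)·(15/2)²/2 - (5/2)·(15/2) - 10·((15/2)-5))/20000 = -1/12800 rad
Superposition: θ = Σ θ_i = 6539/1600000 rad ≈ 0.004087 rad

θ(15/2) = 6539/1600000 rad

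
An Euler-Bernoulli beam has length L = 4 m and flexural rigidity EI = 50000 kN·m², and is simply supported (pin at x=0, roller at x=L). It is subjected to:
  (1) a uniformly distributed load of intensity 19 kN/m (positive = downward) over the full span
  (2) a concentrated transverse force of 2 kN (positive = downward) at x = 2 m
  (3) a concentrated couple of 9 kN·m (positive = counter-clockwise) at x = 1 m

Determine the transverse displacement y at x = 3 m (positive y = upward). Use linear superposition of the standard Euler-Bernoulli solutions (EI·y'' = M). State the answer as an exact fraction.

Load 1 — uniform load w=19 kN/m over full span:
  y_1 = -wx(L³-2Lx²+x³)/(24EI) = -19·3·(4³-2·4·3²+3³)/(24·50000) = -361/400000 m
Load 2 — point force P=2 kN at a=2 m (b=L-a=2):
  y_2 = -Pa(L-x)(2Lx-a²-x²)/(6LEI)  [x>a] = -2·2·(4-3)·(2·4·3-2²-3²)/(6·4·50000) = -11/300000 m
Load 3 — applied couple M₀=9 kN·m at a=1 m (b=L-a=3):
  y_3 = (M₀x³/(6L)-M₀(x-a)²/2+C₁x)/EI  [x>a] with C₁=M₀(3b²-L²)/(6L)=33/8 = (9·3³/(6·4)-9·(3-1)²/2+(33/8)·3)/50000 = 9/100000 m
Superposition: y = Σ y_i = -1019/1200000 m ≈ -0.000849 m

y(3) = -1019/1200000 m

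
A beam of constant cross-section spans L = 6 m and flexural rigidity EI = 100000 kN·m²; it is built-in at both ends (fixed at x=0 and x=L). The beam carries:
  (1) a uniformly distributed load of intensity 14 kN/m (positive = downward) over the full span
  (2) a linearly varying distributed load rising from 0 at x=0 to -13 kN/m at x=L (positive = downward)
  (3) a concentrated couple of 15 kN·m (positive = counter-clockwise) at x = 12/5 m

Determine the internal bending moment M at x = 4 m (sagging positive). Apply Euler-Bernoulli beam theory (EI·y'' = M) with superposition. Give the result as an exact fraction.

Load 1 — uniform load w=14 kN/m over full span:
  M_1 = wLx/2 - wL²/12 - wx²/2 = 14·6·4/2 - 14·6²/12 - 14·4²/2 = 14 kN·m
Load 2 — triangular load w₀=-13 kN/m (0→w₀ over full span):
  M_2 = 3w₀Lx/20 - w₀L²/30 - w₀x³/(6L) = 3·(-13)·6·4/20 - (-13)·6²/30 - (-13)·4³/(6·6) = -364/45 kN·m
Load 3 — applied couple M₀=15 kN·m at a=12/5 m (b=L-a=18/5):
  M_3 = R_Ax - M_A - M₀  [x>a] with R_A=18/5, M_A=9/5 = (18/5)·4 - (9/5) - 15 = -12/5 kN·m
Superposition: M = Σ M_i = 158/45 kN·m ≈ 3.511111 kN·m

M(4) = 158/45 kN·m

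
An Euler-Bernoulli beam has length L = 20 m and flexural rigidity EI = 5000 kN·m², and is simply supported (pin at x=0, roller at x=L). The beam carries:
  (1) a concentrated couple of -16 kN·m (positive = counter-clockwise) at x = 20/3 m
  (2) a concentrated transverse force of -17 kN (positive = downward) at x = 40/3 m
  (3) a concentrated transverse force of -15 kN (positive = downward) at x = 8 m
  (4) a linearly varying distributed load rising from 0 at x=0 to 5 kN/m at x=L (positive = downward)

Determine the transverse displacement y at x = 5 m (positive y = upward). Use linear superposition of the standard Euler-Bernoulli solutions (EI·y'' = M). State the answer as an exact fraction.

Load 1 — applied couple M₀=-16 kN·m at a=20/3 m (b=L-a=40/3):
  y_1 = (M₀x³/(6L)+C₁x)/EI  [x≤a] with C₁=M₀(3b²-L²)/(6L)=-160/9 = ((-16)·5³/(6·20)+(-160/9)·5)/5000 = -19/900 m
Load 2 — point force P=-17 kN at a=40/3 m (b=L-a=20/3):
  y_2 = -Pbx(L²-b²-x²)/(6LEI)  [x≤a] = -(-17)·(20/3)·5·(20²-(20/3)²-5²)/(6·20·5000) = 2023/6480 m
Load 3 — point force P=-15 kN at a=8 m (b=L-a=12):
  y_3 = -Pbx(L²-b²-x²)/(6LEI)  [x≤a] = -(-15)·12·5·(20²-12²-5²)/(6·20·5000) = 693/2000 m
Load 4 — triangular load w₀=5 kN/m (0→w₀ over full span):
  y_4 = -w₀x(7L⁴-10L²x²+3x⁴)/(360LEI) = -5·5·(7·20⁴-10·20²·5²+3·5⁴)/(360·20·5000) = -545/768 m
Superposition: y = Σ y_i = -186767/2592000 m ≈ -0.072055 m

y(5) = -186767/2592000 m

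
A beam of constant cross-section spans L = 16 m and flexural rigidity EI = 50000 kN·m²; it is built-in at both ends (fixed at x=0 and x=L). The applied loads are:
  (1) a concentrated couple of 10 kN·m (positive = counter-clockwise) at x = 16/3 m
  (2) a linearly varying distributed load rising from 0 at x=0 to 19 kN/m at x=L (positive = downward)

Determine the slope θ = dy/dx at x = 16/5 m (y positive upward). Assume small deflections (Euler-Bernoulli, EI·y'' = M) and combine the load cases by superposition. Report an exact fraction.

Load 1 — applied couple M₀=10 kN·m at a=16/3 m (b=L-a=32/3):
  θ_1 = (R_Ax²/2 - M_Ax)/EI  [x≤a] with R_A=5/6, M_A=0 = ((5/6)·(16/5)²/2 - 0·(16/5))/50000 = 4/46875 rad
Load 2 — triangular load w₀=19 kN/m (0→w₀ over full span):
  θ_2 = -w₀(2x(L-x)(L-2x)(x+2L)+x²(L-x)²)/(120LEI) = -19·(2·(16/5)·(16-(16/5))·(16-2·(16/5))·((16/5)+2·16)+(16/5)²·(16-(16/5))²)/(120·16·50000) = -34048/5859375 rad
Superposition: θ = Σ θ_i = -33548/5859375 rad ≈ -0.005726 rad

θ(16/5) = -33548/5859375 rad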